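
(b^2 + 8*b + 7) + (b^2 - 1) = 2*b^2 + 8*b + 6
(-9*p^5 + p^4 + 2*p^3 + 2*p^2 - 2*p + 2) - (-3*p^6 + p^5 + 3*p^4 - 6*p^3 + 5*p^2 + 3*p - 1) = 3*p^6 - 10*p^5 - 2*p^4 + 8*p^3 - 3*p^2 - 5*p + 3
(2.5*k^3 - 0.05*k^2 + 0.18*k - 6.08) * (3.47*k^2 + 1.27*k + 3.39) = 8.675*k^5 + 3.0015*k^4 + 9.0361*k^3 - 21.0385*k^2 - 7.1114*k - 20.6112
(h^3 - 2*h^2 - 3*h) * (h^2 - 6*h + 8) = h^5 - 8*h^4 + 17*h^3 + 2*h^2 - 24*h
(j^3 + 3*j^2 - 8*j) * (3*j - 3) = 3*j^4 + 6*j^3 - 33*j^2 + 24*j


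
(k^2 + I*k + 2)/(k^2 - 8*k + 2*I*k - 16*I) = (k - I)/(k - 8)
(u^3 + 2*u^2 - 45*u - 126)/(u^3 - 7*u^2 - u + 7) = (u^2 + 9*u + 18)/(u^2 - 1)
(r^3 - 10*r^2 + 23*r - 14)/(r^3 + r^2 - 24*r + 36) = (r^2 - 8*r + 7)/(r^2 + 3*r - 18)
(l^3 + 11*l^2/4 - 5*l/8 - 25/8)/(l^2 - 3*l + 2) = (8*l^2 + 30*l + 25)/(8*(l - 2))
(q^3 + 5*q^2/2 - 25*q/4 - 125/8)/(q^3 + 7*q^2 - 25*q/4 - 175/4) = (q + 5/2)/(q + 7)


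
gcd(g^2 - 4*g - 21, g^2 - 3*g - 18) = g + 3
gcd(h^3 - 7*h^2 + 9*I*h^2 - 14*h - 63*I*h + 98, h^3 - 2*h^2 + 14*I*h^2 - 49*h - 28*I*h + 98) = h + 7*I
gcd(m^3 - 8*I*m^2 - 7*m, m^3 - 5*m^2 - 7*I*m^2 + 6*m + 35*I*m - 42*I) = m - 7*I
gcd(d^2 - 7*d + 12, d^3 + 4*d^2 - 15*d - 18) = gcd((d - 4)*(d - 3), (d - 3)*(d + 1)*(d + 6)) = d - 3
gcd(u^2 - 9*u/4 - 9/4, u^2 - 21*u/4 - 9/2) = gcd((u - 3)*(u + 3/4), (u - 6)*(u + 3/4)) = u + 3/4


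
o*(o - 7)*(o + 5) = o^3 - 2*o^2 - 35*o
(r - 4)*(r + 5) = r^2 + r - 20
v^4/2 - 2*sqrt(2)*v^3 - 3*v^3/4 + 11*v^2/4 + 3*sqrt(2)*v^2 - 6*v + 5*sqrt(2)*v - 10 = (v/2 + 1/2)*(v - 5/2)*(v - 2*sqrt(2))^2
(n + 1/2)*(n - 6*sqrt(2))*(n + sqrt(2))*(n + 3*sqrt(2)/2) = n^4 - 7*sqrt(2)*n^3/2 + n^3/2 - 27*n^2 - 7*sqrt(2)*n^2/4 - 18*sqrt(2)*n - 27*n/2 - 9*sqrt(2)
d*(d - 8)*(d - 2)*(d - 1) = d^4 - 11*d^3 + 26*d^2 - 16*d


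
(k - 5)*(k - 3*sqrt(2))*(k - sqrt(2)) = k^3 - 4*sqrt(2)*k^2 - 5*k^2 + 6*k + 20*sqrt(2)*k - 30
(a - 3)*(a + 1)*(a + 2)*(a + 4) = a^4 + 4*a^3 - 7*a^2 - 34*a - 24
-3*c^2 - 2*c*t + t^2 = (-3*c + t)*(c + t)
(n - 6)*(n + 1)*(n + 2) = n^3 - 3*n^2 - 16*n - 12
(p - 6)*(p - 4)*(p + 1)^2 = p^4 - 8*p^3 + 5*p^2 + 38*p + 24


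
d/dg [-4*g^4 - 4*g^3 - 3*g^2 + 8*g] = -16*g^3 - 12*g^2 - 6*g + 8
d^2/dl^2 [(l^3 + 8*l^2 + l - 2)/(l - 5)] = 2*(l^3 - 15*l^2 + 75*l + 203)/(l^3 - 15*l^2 + 75*l - 125)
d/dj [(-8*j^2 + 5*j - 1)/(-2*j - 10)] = (4*j^2 + 40*j - 13)/(j^2 + 10*j + 25)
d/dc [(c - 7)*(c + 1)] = 2*c - 6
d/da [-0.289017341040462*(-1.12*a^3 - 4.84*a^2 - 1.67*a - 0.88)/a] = 0.647398843930636*a + 1.39884393063584 - 0.254335260115607/a^2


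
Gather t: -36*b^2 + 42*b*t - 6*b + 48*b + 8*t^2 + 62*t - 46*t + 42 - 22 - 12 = -36*b^2 + 42*b + 8*t^2 + t*(42*b + 16) + 8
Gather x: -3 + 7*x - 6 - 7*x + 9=0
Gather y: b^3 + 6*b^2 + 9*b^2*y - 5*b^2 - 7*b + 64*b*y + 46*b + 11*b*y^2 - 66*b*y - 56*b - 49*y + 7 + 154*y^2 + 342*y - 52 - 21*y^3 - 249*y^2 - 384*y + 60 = b^3 + b^2 - 17*b - 21*y^3 + y^2*(11*b - 95) + y*(9*b^2 - 2*b - 91) + 15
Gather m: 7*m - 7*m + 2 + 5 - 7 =0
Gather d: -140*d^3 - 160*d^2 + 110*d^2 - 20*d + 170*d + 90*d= -140*d^3 - 50*d^2 + 240*d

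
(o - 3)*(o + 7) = o^2 + 4*o - 21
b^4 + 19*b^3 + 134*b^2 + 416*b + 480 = (b + 4)^2*(b + 5)*(b + 6)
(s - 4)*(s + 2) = s^2 - 2*s - 8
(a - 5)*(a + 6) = a^2 + a - 30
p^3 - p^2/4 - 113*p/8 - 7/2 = (p - 4)*(p + 1/4)*(p + 7/2)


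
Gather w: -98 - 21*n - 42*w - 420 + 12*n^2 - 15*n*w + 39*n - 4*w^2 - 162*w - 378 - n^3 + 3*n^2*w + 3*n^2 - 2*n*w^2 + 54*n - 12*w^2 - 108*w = -n^3 + 15*n^2 + 72*n + w^2*(-2*n - 16) + w*(3*n^2 - 15*n - 312) - 896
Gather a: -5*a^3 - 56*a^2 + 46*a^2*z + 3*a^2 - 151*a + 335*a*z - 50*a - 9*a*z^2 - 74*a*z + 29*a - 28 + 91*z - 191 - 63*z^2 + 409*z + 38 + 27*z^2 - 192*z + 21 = -5*a^3 + a^2*(46*z - 53) + a*(-9*z^2 + 261*z - 172) - 36*z^2 + 308*z - 160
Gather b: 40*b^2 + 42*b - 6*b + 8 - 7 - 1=40*b^2 + 36*b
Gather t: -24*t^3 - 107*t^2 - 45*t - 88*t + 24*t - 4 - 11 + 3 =-24*t^3 - 107*t^2 - 109*t - 12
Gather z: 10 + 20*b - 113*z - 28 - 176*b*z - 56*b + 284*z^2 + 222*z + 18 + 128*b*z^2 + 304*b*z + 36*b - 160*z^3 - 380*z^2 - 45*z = -160*z^3 + z^2*(128*b - 96) + z*(128*b + 64)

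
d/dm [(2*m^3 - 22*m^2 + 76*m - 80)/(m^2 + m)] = 2*(m^4 + 2*m^3 - 49*m^2 + 80*m + 40)/(m^2*(m^2 + 2*m + 1))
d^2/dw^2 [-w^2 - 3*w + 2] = -2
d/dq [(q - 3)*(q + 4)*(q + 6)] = 3*q^2 + 14*q - 6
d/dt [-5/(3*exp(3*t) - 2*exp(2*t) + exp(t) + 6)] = (45*exp(2*t) - 20*exp(t) + 5)*exp(t)/(3*exp(3*t) - 2*exp(2*t) + exp(t) + 6)^2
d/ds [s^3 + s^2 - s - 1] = 3*s^2 + 2*s - 1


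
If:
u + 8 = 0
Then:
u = -8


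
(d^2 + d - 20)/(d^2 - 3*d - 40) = (d - 4)/(d - 8)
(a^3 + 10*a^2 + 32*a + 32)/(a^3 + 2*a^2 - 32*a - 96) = (a + 2)/(a - 6)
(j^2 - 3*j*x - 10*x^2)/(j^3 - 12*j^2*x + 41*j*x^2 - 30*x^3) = (j + 2*x)/(j^2 - 7*j*x + 6*x^2)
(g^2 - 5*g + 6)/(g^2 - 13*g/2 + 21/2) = 2*(g - 2)/(2*g - 7)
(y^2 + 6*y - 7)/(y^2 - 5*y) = (y^2 + 6*y - 7)/(y*(y - 5))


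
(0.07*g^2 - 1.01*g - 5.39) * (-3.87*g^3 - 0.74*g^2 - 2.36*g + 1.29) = -0.2709*g^5 + 3.8569*g^4 + 21.4415*g^3 + 6.4625*g^2 + 11.4175*g - 6.9531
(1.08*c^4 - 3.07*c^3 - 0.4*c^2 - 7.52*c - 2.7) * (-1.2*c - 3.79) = -1.296*c^5 - 0.409200000000001*c^4 + 12.1153*c^3 + 10.54*c^2 + 31.7408*c + 10.233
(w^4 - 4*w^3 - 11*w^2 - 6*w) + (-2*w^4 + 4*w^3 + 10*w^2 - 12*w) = -w^4 - w^2 - 18*w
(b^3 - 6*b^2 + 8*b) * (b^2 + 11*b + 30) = b^5 + 5*b^4 - 28*b^3 - 92*b^2 + 240*b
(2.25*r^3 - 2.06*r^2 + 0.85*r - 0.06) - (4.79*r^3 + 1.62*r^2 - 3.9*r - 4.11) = -2.54*r^3 - 3.68*r^2 + 4.75*r + 4.05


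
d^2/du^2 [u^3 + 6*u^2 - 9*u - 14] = 6*u + 12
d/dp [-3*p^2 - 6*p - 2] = -6*p - 6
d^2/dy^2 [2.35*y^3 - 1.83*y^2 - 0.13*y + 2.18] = 14.1*y - 3.66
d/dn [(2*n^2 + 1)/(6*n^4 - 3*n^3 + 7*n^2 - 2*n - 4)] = (-24*n^5 + 6*n^4 - 24*n^3 + 5*n^2 - 30*n + 2)/(36*n^8 - 36*n^7 + 93*n^6 - 66*n^5 + 13*n^4 - 4*n^3 - 52*n^2 + 16*n + 16)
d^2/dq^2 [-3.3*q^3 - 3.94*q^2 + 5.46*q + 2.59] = -19.8*q - 7.88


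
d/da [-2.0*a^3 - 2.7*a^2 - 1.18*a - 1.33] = -6.0*a^2 - 5.4*a - 1.18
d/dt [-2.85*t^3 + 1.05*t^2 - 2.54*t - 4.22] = -8.55*t^2 + 2.1*t - 2.54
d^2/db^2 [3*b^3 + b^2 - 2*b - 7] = 18*b + 2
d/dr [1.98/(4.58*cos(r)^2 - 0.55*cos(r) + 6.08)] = (18.1368*cos(r) - 1.089)*sin(r)/(4.58*cos(r)^2 - 0.55*cos(r) + 6.08)^2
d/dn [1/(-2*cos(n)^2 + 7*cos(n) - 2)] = (7 - 4*cos(n))*sin(n)/(-7*cos(n) + cos(2*n) + 3)^2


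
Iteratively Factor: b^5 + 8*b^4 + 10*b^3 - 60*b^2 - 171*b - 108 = (b - 3)*(b^4 + 11*b^3 + 43*b^2 + 69*b + 36) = (b - 3)*(b + 4)*(b^3 + 7*b^2 + 15*b + 9) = (b - 3)*(b + 3)*(b + 4)*(b^2 + 4*b + 3) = (b - 3)*(b + 1)*(b + 3)*(b + 4)*(b + 3)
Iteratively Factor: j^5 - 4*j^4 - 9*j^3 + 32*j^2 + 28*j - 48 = (j - 4)*(j^4 - 9*j^2 - 4*j + 12) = (j - 4)*(j + 2)*(j^3 - 2*j^2 - 5*j + 6) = (j - 4)*(j - 3)*(j + 2)*(j^2 + j - 2) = (j - 4)*(j - 3)*(j + 2)^2*(j - 1)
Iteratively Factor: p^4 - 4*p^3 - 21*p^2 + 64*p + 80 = (p - 5)*(p^3 + p^2 - 16*p - 16) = (p - 5)*(p + 1)*(p^2 - 16) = (p - 5)*(p - 4)*(p + 1)*(p + 4)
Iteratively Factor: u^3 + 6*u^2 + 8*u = (u + 4)*(u^2 + 2*u) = (u + 2)*(u + 4)*(u)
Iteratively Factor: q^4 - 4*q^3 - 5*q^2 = (q)*(q^3 - 4*q^2 - 5*q) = q*(q - 5)*(q^2 + q) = q^2*(q - 5)*(q + 1)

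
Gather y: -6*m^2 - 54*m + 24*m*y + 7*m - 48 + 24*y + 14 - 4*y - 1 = -6*m^2 - 47*m + y*(24*m + 20) - 35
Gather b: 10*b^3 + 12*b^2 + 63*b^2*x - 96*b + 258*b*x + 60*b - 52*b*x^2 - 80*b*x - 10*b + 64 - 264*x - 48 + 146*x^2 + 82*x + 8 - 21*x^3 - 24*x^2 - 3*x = 10*b^3 + b^2*(63*x + 12) + b*(-52*x^2 + 178*x - 46) - 21*x^3 + 122*x^2 - 185*x + 24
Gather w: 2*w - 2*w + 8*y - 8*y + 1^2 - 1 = 0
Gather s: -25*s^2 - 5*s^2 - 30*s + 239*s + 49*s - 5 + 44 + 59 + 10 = -30*s^2 + 258*s + 108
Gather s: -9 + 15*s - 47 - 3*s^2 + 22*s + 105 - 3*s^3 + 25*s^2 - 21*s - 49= -3*s^3 + 22*s^2 + 16*s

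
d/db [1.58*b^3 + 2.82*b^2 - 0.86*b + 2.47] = 4.74*b^2 + 5.64*b - 0.86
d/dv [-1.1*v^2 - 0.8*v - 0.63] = -2.2*v - 0.8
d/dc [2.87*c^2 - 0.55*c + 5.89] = 5.74*c - 0.55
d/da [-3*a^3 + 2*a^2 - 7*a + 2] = -9*a^2 + 4*a - 7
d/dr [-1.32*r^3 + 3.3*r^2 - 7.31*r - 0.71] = -3.96*r^2 + 6.6*r - 7.31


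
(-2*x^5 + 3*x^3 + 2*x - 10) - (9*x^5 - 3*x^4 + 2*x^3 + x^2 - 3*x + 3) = -11*x^5 + 3*x^4 + x^3 - x^2 + 5*x - 13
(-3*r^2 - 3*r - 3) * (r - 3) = -3*r^3 + 6*r^2 + 6*r + 9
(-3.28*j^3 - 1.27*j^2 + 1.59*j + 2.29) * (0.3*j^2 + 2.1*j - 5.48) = -0.984*j^5 - 7.269*j^4 + 15.7844*j^3 + 10.9856*j^2 - 3.9042*j - 12.5492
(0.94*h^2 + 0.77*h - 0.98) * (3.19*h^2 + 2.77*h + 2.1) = 2.9986*h^4 + 5.0601*h^3 + 0.980700000000001*h^2 - 1.0976*h - 2.058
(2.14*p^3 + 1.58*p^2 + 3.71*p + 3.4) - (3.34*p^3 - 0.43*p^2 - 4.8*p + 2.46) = -1.2*p^3 + 2.01*p^2 + 8.51*p + 0.94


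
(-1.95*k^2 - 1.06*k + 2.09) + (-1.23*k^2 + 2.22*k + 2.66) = -3.18*k^2 + 1.16*k + 4.75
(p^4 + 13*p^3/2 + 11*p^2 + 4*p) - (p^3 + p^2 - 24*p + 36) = p^4 + 11*p^3/2 + 10*p^2 + 28*p - 36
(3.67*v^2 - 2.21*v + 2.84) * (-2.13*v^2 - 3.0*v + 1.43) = -7.8171*v^4 - 6.3027*v^3 + 5.8289*v^2 - 11.6803*v + 4.0612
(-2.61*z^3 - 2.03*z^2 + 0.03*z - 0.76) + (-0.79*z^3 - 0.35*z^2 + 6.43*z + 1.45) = -3.4*z^3 - 2.38*z^2 + 6.46*z + 0.69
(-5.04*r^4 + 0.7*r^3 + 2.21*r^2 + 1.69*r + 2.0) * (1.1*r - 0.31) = -5.544*r^5 + 2.3324*r^4 + 2.214*r^3 + 1.1739*r^2 + 1.6761*r - 0.62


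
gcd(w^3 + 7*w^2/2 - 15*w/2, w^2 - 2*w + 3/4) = w - 3/2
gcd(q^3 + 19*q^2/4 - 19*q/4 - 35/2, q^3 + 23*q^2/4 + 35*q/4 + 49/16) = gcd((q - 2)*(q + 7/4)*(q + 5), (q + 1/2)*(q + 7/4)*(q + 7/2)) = q + 7/4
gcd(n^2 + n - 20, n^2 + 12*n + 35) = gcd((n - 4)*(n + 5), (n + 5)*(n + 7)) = n + 5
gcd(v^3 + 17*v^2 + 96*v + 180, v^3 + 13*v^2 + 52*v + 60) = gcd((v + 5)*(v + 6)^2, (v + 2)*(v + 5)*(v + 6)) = v^2 + 11*v + 30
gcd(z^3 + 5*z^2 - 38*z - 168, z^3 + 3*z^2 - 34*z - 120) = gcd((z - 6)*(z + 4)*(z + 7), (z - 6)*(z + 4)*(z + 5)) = z^2 - 2*z - 24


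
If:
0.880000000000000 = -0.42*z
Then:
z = -2.10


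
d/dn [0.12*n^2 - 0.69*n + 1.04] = 0.24*n - 0.69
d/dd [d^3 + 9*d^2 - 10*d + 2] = 3*d^2 + 18*d - 10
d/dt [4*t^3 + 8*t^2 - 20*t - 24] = 12*t^2 + 16*t - 20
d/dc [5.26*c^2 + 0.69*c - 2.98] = 10.52*c + 0.69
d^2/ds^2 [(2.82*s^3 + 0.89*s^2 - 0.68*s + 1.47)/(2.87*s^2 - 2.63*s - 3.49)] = (2.8421709430404e-14*s^5 + 97.736682*s^3 + 281.440104*s^2 + 98.646546*s + 83.947218)/(23.639903*s^6 - 64.989141*s^5 - 26.685834*s^4 + 139.865767*s^3 + 32.450718*s^2 - 96.100989*s - 42.508549)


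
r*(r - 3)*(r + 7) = r^3 + 4*r^2 - 21*r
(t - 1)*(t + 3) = t^2 + 2*t - 3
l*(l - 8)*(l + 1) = l^3 - 7*l^2 - 8*l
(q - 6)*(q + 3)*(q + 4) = q^3 + q^2 - 30*q - 72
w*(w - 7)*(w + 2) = w^3 - 5*w^2 - 14*w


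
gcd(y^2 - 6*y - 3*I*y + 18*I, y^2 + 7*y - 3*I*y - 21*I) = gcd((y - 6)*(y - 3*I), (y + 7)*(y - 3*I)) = y - 3*I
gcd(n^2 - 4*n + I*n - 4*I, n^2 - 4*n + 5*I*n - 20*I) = n - 4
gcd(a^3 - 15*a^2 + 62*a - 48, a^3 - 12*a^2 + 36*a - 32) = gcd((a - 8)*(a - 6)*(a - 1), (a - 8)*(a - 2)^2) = a - 8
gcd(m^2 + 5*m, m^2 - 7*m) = m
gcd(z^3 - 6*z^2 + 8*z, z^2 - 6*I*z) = z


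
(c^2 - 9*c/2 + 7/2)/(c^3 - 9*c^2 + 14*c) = (2*c^2 - 9*c + 7)/(2*c*(c^2 - 9*c + 14))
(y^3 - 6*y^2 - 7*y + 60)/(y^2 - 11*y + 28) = (y^2 - 2*y - 15)/(y - 7)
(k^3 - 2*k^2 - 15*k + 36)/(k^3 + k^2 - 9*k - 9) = (k^2 + k - 12)/(k^2 + 4*k + 3)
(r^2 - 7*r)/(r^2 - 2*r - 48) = r*(7 - r)/(-r^2 + 2*r + 48)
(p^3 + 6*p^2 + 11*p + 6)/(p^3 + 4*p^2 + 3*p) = (p + 2)/p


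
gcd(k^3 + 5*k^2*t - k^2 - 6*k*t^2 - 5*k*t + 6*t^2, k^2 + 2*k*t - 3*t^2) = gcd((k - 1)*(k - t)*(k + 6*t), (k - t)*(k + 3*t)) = -k + t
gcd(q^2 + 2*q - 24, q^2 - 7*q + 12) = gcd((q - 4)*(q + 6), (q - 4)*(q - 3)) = q - 4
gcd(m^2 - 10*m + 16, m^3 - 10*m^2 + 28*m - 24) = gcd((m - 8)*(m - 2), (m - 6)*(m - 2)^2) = m - 2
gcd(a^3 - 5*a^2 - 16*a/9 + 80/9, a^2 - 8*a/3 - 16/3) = a + 4/3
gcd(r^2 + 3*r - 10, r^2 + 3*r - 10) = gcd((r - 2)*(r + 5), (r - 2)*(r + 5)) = r^2 + 3*r - 10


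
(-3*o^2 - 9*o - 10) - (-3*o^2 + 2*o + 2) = -11*o - 12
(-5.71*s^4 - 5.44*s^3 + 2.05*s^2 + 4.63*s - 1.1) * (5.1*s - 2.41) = -29.121*s^5 - 13.9829*s^4 + 23.5654*s^3 + 18.6725*s^2 - 16.7683*s + 2.651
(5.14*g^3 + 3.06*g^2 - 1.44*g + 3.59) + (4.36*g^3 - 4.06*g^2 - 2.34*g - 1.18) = 9.5*g^3 - 1.0*g^2 - 3.78*g + 2.41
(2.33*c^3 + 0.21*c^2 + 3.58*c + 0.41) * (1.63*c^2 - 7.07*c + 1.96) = 3.7979*c^5 - 16.1308*c^4 + 8.9175*c^3 - 24.2307*c^2 + 4.1181*c + 0.8036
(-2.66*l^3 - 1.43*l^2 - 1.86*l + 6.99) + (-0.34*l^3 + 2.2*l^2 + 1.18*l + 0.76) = -3.0*l^3 + 0.77*l^2 - 0.68*l + 7.75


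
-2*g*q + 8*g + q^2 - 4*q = (-2*g + q)*(q - 4)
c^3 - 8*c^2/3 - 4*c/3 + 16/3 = (c - 2)^2*(c + 4/3)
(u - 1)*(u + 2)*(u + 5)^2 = u^4 + 11*u^3 + 33*u^2 + 5*u - 50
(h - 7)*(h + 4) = h^2 - 3*h - 28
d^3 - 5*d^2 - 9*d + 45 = (d - 5)*(d - 3)*(d + 3)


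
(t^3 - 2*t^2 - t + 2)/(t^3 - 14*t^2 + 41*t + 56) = (t^2 - 3*t + 2)/(t^2 - 15*t + 56)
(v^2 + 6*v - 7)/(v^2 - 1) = (v + 7)/(v + 1)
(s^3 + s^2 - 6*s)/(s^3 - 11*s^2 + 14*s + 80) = s*(s^2 + s - 6)/(s^3 - 11*s^2 + 14*s + 80)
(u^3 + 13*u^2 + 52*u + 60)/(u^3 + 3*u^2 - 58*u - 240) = (u + 2)/(u - 8)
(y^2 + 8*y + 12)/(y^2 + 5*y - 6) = (y + 2)/(y - 1)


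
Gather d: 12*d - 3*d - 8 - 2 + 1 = 9*d - 9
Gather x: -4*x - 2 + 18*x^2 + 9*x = 18*x^2 + 5*x - 2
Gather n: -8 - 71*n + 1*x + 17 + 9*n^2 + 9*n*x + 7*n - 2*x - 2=9*n^2 + n*(9*x - 64) - x + 7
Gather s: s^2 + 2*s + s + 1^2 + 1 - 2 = s^2 + 3*s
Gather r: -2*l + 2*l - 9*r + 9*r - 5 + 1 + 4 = 0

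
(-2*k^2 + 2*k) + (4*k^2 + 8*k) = 2*k^2 + 10*k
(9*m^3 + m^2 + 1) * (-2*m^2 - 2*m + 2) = -18*m^5 - 20*m^4 + 16*m^3 - 2*m + 2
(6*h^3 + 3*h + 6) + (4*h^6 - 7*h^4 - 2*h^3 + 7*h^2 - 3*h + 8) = 4*h^6 - 7*h^4 + 4*h^3 + 7*h^2 + 14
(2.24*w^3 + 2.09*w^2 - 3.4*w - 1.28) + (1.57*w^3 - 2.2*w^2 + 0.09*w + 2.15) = 3.81*w^3 - 0.11*w^2 - 3.31*w + 0.87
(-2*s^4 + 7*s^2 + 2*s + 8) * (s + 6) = -2*s^5 - 12*s^4 + 7*s^3 + 44*s^2 + 20*s + 48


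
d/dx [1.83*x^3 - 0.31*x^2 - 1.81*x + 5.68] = 5.49*x^2 - 0.62*x - 1.81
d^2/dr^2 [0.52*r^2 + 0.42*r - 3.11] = 1.04000000000000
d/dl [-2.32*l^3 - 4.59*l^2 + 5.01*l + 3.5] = -6.96*l^2 - 9.18*l + 5.01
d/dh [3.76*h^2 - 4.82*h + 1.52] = 7.52*h - 4.82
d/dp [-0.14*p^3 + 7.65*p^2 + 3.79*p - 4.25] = -0.42*p^2 + 15.3*p + 3.79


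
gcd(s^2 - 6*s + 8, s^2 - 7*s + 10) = s - 2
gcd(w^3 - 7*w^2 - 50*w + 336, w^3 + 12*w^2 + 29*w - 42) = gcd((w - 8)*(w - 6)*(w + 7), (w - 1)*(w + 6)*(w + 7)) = w + 7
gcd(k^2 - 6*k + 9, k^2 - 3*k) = k - 3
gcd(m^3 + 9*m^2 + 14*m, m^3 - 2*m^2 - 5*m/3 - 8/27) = 1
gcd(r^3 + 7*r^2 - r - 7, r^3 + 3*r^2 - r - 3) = r^2 - 1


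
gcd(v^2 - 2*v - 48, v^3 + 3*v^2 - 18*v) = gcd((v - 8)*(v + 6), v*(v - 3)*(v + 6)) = v + 6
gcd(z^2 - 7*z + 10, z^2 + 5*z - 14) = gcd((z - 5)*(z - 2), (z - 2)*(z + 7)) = z - 2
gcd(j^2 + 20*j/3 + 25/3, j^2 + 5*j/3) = j + 5/3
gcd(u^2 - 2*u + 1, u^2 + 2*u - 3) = u - 1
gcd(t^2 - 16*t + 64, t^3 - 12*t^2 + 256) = t^2 - 16*t + 64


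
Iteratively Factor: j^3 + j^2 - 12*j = (j - 3)*(j^2 + 4*j) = j*(j - 3)*(j + 4)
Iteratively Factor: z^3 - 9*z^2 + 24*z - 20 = (z - 5)*(z^2 - 4*z + 4) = (z - 5)*(z - 2)*(z - 2)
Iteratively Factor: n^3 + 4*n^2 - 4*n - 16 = (n + 4)*(n^2 - 4) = (n + 2)*(n + 4)*(n - 2)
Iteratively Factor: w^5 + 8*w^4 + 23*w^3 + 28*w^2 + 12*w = (w)*(w^4 + 8*w^3 + 23*w^2 + 28*w + 12) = w*(w + 1)*(w^3 + 7*w^2 + 16*w + 12) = w*(w + 1)*(w + 2)*(w^2 + 5*w + 6) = w*(w + 1)*(w + 2)^2*(w + 3)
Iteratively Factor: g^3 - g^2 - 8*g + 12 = (g - 2)*(g^2 + g - 6) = (g - 2)^2*(g + 3)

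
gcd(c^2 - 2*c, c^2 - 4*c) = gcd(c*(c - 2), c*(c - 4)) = c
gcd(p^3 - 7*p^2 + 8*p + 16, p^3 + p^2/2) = 1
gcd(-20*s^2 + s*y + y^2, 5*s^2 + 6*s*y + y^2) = 5*s + y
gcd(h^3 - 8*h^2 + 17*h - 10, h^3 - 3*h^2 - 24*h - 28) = 1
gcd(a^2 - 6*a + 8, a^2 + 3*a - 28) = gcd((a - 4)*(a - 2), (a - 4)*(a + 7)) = a - 4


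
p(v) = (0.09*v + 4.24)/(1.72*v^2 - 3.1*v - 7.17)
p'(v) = (3.1 - 3.44*v)*(0.09*v + 4.24)/(1.72*v^2 - 3.1*v - 7.17)^2 + 0.09/(1.72*v^2 - 3.1*v - 7.17)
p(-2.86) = 0.25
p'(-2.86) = 0.21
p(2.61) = -1.26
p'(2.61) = -2.12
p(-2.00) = 0.69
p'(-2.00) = 1.18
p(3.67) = 0.99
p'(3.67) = -2.02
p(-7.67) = 0.03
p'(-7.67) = 0.01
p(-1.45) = 4.37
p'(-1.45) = 37.61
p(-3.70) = 0.14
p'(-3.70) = 0.08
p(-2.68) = 0.30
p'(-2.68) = 0.28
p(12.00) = 0.03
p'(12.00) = -0.00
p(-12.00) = 0.01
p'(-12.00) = 0.00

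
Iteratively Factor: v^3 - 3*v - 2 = (v + 1)*(v^2 - v - 2) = (v + 1)^2*(v - 2)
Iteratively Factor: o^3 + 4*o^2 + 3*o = (o + 3)*(o^2 + o) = (o + 1)*(o + 3)*(o)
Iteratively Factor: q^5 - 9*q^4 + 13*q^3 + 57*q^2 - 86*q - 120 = (q + 1)*(q^4 - 10*q^3 + 23*q^2 + 34*q - 120) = (q - 5)*(q + 1)*(q^3 - 5*q^2 - 2*q + 24) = (q - 5)*(q - 4)*(q + 1)*(q^2 - q - 6) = (q - 5)*(q - 4)*(q - 3)*(q + 1)*(q + 2)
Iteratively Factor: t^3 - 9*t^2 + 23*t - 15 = (t - 5)*(t^2 - 4*t + 3) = (t - 5)*(t - 1)*(t - 3)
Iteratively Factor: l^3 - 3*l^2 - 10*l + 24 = (l - 4)*(l^2 + l - 6) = (l - 4)*(l - 2)*(l + 3)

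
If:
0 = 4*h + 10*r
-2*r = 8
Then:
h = 10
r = -4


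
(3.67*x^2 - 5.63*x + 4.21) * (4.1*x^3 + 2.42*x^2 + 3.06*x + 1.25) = 15.047*x^5 - 14.2016*x^4 + 14.8666*x^3 - 2.4521*x^2 + 5.8451*x + 5.2625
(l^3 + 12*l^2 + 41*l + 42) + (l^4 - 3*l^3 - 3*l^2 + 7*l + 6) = l^4 - 2*l^3 + 9*l^2 + 48*l + 48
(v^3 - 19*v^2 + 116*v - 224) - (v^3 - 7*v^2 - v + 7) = -12*v^2 + 117*v - 231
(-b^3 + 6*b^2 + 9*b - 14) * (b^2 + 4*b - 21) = -b^5 + 2*b^4 + 54*b^3 - 104*b^2 - 245*b + 294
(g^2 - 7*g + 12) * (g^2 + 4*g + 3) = g^4 - 3*g^3 - 13*g^2 + 27*g + 36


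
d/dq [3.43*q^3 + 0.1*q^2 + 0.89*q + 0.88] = 10.29*q^2 + 0.2*q + 0.89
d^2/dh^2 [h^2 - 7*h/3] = 2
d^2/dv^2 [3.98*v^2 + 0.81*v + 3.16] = 7.96000000000000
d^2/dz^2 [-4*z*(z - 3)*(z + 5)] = -24*z - 16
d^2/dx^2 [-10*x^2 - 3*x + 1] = -20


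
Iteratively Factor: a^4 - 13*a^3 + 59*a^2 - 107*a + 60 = (a - 5)*(a^3 - 8*a^2 + 19*a - 12) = (a - 5)*(a - 3)*(a^2 - 5*a + 4) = (a - 5)*(a - 3)*(a - 1)*(a - 4)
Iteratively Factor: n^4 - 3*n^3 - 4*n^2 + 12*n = (n - 2)*(n^3 - n^2 - 6*n) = (n - 3)*(n - 2)*(n^2 + 2*n) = n*(n - 3)*(n - 2)*(n + 2)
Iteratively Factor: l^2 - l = (l)*(l - 1)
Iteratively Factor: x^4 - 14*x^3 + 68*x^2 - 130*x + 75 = (x - 5)*(x^3 - 9*x^2 + 23*x - 15) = (x - 5)*(x - 1)*(x^2 - 8*x + 15) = (x - 5)^2*(x - 1)*(x - 3)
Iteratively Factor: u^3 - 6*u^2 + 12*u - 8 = (u - 2)*(u^2 - 4*u + 4) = (u - 2)^2*(u - 2)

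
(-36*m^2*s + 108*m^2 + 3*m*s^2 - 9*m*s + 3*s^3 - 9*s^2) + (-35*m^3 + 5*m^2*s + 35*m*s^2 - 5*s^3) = -35*m^3 - 31*m^2*s + 108*m^2 + 38*m*s^2 - 9*m*s - 2*s^3 - 9*s^2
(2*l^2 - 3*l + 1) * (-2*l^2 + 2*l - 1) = -4*l^4 + 10*l^3 - 10*l^2 + 5*l - 1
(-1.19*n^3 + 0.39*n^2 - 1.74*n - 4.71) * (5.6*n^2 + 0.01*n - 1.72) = -6.664*n^5 + 2.1721*n^4 - 7.6933*n^3 - 27.0642*n^2 + 2.9457*n + 8.1012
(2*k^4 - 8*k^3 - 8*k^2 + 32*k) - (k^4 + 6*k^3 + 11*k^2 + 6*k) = k^4 - 14*k^3 - 19*k^2 + 26*k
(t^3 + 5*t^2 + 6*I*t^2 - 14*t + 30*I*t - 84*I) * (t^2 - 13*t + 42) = t^5 - 8*t^4 + 6*I*t^4 - 37*t^3 - 48*I*t^3 + 392*t^2 - 222*I*t^2 - 588*t + 2352*I*t - 3528*I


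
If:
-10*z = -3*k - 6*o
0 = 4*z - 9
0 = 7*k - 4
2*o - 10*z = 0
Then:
No Solution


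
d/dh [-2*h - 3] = -2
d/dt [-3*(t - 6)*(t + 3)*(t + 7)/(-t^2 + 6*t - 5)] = 3*(t^4 - 12*t^3 + 30*t^2 + 292*t - 951)/(t^4 - 12*t^3 + 46*t^2 - 60*t + 25)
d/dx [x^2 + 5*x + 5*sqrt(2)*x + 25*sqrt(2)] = 2*x + 5 + 5*sqrt(2)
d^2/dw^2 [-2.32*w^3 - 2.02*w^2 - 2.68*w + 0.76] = -13.92*w - 4.04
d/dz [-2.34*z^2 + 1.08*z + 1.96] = 1.08 - 4.68*z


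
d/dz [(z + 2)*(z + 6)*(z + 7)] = 3*z^2 + 30*z + 68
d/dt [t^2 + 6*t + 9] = 2*t + 6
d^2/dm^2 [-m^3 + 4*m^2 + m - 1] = 8 - 6*m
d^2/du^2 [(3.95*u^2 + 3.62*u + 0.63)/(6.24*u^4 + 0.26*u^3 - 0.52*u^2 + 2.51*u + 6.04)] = (922.821120000001*u^8 + 1729.900224*u^7 + 610.751128*u^6 - 780.743183999999*u^5 - 3967.849548*u^4 - 2769.919776*u^3 - 275.225652*u^2 + 57.348408*u + 190.338878)/(242.970624*u^12 + 30.371328*u^11 - 59.477184*u^10 + 288.155816*u^9 + 734.939088*u^8 + 10.649028*u^7 - 0.605488000000051*u^6 + 569.655918*u^5 + 701.657268*u^4 - 3.03154900000001*u^3 + 57.246516*u^2 + 274.706448*u + 220.348864)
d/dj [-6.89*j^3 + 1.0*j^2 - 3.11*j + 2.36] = -20.67*j^2 + 2.0*j - 3.11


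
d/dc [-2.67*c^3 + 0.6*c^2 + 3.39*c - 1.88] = -8.01*c^2 + 1.2*c + 3.39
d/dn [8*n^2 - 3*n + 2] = 16*n - 3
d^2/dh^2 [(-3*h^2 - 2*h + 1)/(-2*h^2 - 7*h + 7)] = 4*(-17*h^3 + 57*h^2 + 21*h + 91)/(8*h^6 + 84*h^5 + 210*h^4 - 245*h^3 - 735*h^2 + 1029*h - 343)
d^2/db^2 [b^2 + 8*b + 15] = 2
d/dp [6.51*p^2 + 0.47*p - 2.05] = 13.02*p + 0.47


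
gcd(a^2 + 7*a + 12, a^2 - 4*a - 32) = a + 4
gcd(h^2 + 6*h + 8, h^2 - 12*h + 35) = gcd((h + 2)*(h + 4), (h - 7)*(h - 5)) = 1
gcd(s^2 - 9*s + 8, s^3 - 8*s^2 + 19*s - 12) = s - 1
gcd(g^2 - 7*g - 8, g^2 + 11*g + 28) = 1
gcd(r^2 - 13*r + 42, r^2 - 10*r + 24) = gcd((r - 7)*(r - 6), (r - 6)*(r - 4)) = r - 6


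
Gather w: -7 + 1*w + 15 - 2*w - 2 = 6 - w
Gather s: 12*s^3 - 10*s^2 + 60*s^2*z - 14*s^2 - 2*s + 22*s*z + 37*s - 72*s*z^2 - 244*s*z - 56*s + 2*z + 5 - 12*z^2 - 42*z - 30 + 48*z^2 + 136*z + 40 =12*s^3 + s^2*(60*z - 24) + s*(-72*z^2 - 222*z - 21) + 36*z^2 + 96*z + 15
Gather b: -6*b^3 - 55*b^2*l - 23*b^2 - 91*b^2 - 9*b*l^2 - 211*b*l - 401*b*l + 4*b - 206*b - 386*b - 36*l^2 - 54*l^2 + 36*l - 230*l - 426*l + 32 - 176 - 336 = -6*b^3 + b^2*(-55*l - 114) + b*(-9*l^2 - 612*l - 588) - 90*l^2 - 620*l - 480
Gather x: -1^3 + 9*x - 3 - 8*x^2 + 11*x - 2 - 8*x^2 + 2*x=-16*x^2 + 22*x - 6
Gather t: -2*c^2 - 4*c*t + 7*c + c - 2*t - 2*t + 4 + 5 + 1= -2*c^2 + 8*c + t*(-4*c - 4) + 10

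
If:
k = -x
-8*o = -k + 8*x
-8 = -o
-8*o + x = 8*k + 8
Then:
No Solution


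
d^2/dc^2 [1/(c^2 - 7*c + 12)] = 2*(-c^2 + 7*c + (2*c - 7)^2 - 12)/(c^2 - 7*c + 12)^3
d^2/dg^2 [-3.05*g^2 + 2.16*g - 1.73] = -6.10000000000000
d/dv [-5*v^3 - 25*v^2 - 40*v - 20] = -15*v^2 - 50*v - 40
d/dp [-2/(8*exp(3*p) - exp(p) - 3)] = (48*exp(2*p) - 2)*exp(p)/(-8*exp(3*p) + exp(p) + 3)^2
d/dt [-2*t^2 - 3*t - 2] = -4*t - 3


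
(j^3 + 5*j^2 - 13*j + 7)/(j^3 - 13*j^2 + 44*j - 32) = (j^2 + 6*j - 7)/(j^2 - 12*j + 32)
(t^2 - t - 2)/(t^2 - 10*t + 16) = (t + 1)/(t - 8)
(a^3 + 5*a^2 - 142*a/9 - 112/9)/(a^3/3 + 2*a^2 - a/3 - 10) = (9*a^3 + 45*a^2 - 142*a - 112)/(3*(a^3 + 6*a^2 - a - 30))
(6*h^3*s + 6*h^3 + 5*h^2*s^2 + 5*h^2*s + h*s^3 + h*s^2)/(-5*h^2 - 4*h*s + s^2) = h*(6*h^2*s + 6*h^2 + 5*h*s^2 + 5*h*s + s^3 + s^2)/(-5*h^2 - 4*h*s + s^2)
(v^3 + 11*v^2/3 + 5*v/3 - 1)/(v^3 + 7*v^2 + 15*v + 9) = (v - 1/3)/(v + 3)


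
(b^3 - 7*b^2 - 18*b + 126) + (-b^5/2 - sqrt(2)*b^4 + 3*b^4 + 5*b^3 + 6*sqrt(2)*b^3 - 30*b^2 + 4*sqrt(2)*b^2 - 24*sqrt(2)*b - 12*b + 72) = -b^5/2 - sqrt(2)*b^4 + 3*b^4 + 6*b^3 + 6*sqrt(2)*b^3 - 37*b^2 + 4*sqrt(2)*b^2 - 24*sqrt(2)*b - 30*b + 198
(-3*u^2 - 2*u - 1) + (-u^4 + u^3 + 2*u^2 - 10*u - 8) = -u^4 + u^3 - u^2 - 12*u - 9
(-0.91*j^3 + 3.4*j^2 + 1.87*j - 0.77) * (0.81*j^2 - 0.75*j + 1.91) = -0.7371*j^5 + 3.4365*j^4 - 2.7734*j^3 + 4.4678*j^2 + 4.1492*j - 1.4707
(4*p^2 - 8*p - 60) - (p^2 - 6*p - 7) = 3*p^2 - 2*p - 53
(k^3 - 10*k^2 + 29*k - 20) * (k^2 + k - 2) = k^5 - 9*k^4 + 17*k^3 + 29*k^2 - 78*k + 40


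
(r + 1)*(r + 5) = r^2 + 6*r + 5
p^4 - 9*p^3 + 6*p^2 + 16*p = p*(p - 8)*(p - 2)*(p + 1)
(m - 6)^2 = m^2 - 12*m + 36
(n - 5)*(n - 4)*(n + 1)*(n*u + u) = n^4*u - 7*n^3*u + 3*n^2*u + 31*n*u + 20*u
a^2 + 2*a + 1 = (a + 1)^2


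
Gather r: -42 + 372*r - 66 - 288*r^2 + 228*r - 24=-288*r^2 + 600*r - 132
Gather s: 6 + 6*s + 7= 6*s + 13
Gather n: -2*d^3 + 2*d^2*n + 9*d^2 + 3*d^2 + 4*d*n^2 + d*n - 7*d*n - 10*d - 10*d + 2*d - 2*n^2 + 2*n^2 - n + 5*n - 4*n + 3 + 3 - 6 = -2*d^3 + 12*d^2 + 4*d*n^2 - 18*d + n*(2*d^2 - 6*d)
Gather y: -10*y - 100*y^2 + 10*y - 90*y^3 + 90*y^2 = -90*y^3 - 10*y^2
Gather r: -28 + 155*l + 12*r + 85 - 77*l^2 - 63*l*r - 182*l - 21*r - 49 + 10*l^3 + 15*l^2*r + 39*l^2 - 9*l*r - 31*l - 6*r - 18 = 10*l^3 - 38*l^2 - 58*l + r*(15*l^2 - 72*l - 15) - 10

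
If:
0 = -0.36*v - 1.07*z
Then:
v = -2.97222222222222*z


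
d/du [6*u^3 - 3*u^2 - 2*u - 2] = 18*u^2 - 6*u - 2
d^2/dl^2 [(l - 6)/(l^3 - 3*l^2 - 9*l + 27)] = 6*(l^3 - 9*l^2 - 9*l - 27)/(l^7 - 3*l^6 - 27*l^5 + 81*l^4 + 243*l^3 - 729*l^2 - 729*l + 2187)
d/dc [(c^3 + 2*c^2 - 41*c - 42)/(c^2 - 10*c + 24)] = (c^2 - 8*c - 39)/(c^2 - 8*c + 16)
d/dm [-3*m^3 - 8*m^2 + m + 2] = -9*m^2 - 16*m + 1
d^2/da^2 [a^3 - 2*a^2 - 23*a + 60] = 6*a - 4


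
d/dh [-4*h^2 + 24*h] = 24 - 8*h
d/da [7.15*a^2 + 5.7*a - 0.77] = 14.3*a + 5.7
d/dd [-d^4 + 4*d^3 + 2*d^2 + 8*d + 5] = -4*d^3 + 12*d^2 + 4*d + 8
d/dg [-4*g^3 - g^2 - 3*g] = -12*g^2 - 2*g - 3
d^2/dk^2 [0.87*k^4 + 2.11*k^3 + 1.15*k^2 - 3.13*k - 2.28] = 10.44*k^2 + 12.66*k + 2.3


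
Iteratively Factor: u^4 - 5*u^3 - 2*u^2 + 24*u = (u)*(u^3 - 5*u^2 - 2*u + 24) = u*(u - 4)*(u^2 - u - 6) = u*(u - 4)*(u - 3)*(u + 2)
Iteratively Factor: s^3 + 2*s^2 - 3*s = (s + 3)*(s^2 - s) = (s - 1)*(s + 3)*(s)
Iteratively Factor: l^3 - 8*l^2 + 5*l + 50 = (l + 2)*(l^2 - 10*l + 25) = (l - 5)*(l + 2)*(l - 5)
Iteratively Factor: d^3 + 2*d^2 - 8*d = (d - 2)*(d^2 + 4*d) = d*(d - 2)*(d + 4)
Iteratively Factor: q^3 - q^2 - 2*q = (q)*(q^2 - q - 2) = q*(q + 1)*(q - 2)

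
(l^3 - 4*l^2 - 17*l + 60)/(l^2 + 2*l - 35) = (l^2 + l - 12)/(l + 7)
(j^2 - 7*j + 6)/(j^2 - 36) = (j - 1)/(j + 6)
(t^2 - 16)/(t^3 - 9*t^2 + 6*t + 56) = (t + 4)/(t^2 - 5*t - 14)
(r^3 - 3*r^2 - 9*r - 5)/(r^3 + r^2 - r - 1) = (r - 5)/(r - 1)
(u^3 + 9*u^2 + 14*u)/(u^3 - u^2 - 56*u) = (u + 2)/(u - 8)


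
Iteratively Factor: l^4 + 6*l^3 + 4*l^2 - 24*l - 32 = (l + 2)*(l^3 + 4*l^2 - 4*l - 16) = (l + 2)^2*(l^2 + 2*l - 8) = (l + 2)^2*(l + 4)*(l - 2)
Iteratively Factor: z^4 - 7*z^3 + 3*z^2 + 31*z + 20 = (z + 1)*(z^3 - 8*z^2 + 11*z + 20) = (z + 1)^2*(z^2 - 9*z + 20) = (z - 4)*(z + 1)^2*(z - 5)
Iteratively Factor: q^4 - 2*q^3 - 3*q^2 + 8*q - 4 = (q - 2)*(q^3 - 3*q + 2) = (q - 2)*(q - 1)*(q^2 + q - 2) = (q - 2)*(q - 1)^2*(q + 2)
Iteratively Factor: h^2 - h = (h)*(h - 1)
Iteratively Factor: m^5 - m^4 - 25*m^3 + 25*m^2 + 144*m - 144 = (m + 4)*(m^4 - 5*m^3 - 5*m^2 + 45*m - 36) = (m - 3)*(m + 4)*(m^3 - 2*m^2 - 11*m + 12) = (m - 4)*(m - 3)*(m + 4)*(m^2 + 2*m - 3) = (m - 4)*(m - 3)*(m + 3)*(m + 4)*(m - 1)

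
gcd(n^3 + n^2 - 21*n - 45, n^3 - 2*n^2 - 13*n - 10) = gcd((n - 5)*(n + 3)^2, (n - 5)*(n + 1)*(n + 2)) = n - 5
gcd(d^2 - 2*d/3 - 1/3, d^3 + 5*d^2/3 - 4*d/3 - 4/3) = d - 1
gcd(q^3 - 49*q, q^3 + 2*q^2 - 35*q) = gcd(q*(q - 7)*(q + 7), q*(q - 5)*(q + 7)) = q^2 + 7*q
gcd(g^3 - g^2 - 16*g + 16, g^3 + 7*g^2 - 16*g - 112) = g^2 - 16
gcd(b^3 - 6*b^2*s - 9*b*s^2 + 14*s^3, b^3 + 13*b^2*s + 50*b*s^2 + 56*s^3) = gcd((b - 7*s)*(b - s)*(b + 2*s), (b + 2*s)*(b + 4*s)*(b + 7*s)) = b + 2*s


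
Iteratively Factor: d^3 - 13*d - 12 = (d + 1)*(d^2 - d - 12) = (d + 1)*(d + 3)*(d - 4)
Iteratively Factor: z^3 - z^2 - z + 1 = (z - 1)*(z^2 - 1) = (z - 1)*(z + 1)*(z - 1)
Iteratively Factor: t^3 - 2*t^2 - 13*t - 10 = (t + 2)*(t^2 - 4*t - 5) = (t + 1)*(t + 2)*(t - 5)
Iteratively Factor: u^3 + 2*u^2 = (u)*(u^2 + 2*u) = u^2*(u + 2)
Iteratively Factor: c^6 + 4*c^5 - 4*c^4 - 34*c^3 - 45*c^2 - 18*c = (c + 1)*(c^5 + 3*c^4 - 7*c^3 - 27*c^2 - 18*c) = (c + 1)*(c + 2)*(c^4 + c^3 - 9*c^2 - 9*c) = (c + 1)^2*(c + 2)*(c^3 - 9*c) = c*(c + 1)^2*(c + 2)*(c^2 - 9) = c*(c - 3)*(c + 1)^2*(c + 2)*(c + 3)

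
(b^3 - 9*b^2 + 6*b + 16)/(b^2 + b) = b - 10 + 16/b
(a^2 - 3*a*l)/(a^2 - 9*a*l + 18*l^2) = a/(a - 6*l)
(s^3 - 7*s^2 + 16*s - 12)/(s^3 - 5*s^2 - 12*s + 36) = (s^2 - 5*s + 6)/(s^2 - 3*s - 18)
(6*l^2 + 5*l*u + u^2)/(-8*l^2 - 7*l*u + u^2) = (6*l^2 + 5*l*u + u^2)/(-8*l^2 - 7*l*u + u^2)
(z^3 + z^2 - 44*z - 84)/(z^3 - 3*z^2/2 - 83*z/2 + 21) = 2*(z + 2)/(2*z - 1)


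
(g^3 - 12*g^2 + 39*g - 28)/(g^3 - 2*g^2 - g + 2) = (g^2 - 11*g + 28)/(g^2 - g - 2)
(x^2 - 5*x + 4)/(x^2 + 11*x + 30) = (x^2 - 5*x + 4)/(x^2 + 11*x + 30)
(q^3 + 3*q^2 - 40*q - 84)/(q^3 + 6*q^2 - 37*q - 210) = (q + 2)/(q + 5)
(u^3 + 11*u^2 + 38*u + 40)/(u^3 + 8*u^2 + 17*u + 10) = (u + 4)/(u + 1)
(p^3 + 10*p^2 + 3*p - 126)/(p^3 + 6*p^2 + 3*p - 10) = (p^3 + 10*p^2 + 3*p - 126)/(p^3 + 6*p^2 + 3*p - 10)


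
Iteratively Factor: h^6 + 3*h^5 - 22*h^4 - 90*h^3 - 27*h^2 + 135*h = (h + 3)*(h^5 - 22*h^3 - 24*h^2 + 45*h) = (h + 3)^2*(h^4 - 3*h^3 - 13*h^2 + 15*h) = (h + 3)^3*(h^3 - 6*h^2 + 5*h) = (h - 5)*(h + 3)^3*(h^2 - h) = (h - 5)*(h - 1)*(h + 3)^3*(h)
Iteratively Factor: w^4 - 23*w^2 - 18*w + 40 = (w + 2)*(w^3 - 2*w^2 - 19*w + 20) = (w + 2)*(w + 4)*(w^2 - 6*w + 5) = (w - 5)*(w + 2)*(w + 4)*(w - 1)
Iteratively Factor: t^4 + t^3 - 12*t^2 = (t)*(t^3 + t^2 - 12*t) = t*(t - 3)*(t^2 + 4*t) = t*(t - 3)*(t + 4)*(t)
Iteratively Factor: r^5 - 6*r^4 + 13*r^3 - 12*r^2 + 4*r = (r - 1)*(r^4 - 5*r^3 + 8*r^2 - 4*r) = r*(r - 1)*(r^3 - 5*r^2 + 8*r - 4) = r*(r - 2)*(r - 1)*(r^2 - 3*r + 2) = r*(r - 2)*(r - 1)^2*(r - 2)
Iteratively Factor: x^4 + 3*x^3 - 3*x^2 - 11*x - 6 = (x + 1)*(x^3 + 2*x^2 - 5*x - 6) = (x + 1)^2*(x^2 + x - 6) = (x + 1)^2*(x + 3)*(x - 2)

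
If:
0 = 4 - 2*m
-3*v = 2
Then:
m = 2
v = -2/3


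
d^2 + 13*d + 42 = (d + 6)*(d + 7)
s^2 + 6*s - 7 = (s - 1)*(s + 7)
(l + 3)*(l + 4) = l^2 + 7*l + 12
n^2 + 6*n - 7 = (n - 1)*(n + 7)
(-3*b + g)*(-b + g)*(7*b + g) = 21*b^3 - 25*b^2*g + 3*b*g^2 + g^3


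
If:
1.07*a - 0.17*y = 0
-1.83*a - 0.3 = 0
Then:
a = -0.16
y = -1.03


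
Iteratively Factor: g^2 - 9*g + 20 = (g - 5)*(g - 4)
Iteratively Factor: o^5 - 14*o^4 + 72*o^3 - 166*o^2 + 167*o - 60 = (o - 4)*(o^4 - 10*o^3 + 32*o^2 - 38*o + 15) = (o - 4)*(o - 1)*(o^3 - 9*o^2 + 23*o - 15) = (o - 5)*(o - 4)*(o - 1)*(o^2 - 4*o + 3) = (o - 5)*(o - 4)*(o - 3)*(o - 1)*(o - 1)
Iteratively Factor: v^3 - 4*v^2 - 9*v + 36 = (v + 3)*(v^2 - 7*v + 12) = (v - 4)*(v + 3)*(v - 3)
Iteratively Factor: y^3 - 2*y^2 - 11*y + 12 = (y - 1)*(y^2 - y - 12) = (y - 1)*(y + 3)*(y - 4)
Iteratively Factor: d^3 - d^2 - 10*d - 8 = (d + 2)*(d^2 - 3*d - 4) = (d + 1)*(d + 2)*(d - 4)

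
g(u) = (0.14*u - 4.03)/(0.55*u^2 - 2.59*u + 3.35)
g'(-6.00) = -0.03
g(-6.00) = -0.13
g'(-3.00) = -0.09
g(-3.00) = -0.28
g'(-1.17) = -0.30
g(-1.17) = -0.59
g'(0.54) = -1.70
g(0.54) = -1.87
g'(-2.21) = -0.15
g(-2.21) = -0.37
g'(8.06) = 0.06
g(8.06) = -0.16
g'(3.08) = 8.48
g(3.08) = -6.10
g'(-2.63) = -0.11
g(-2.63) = -0.31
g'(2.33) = -0.64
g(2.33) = -12.30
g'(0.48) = -1.58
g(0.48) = -1.77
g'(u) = (2.59 - 1.1*u)*(0.14*u - 4.03)/(0.55*u^2 - 2.59*u + 3.35)^2 + 0.14/(0.55*u^2 - 2.59*u + 3.35)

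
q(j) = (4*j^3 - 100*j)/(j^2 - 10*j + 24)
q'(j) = (10 - 2*j)*(4*j^3 - 100*j)/(j^2 - 10*j + 24)^2 + (12*j^2 - 100)/(j^2 - 10*j + 24) = 4*(j^4 - 20*j^3 + 97*j^2 - 600)/(j^4 - 20*j^3 + 148*j^2 - 480*j + 576)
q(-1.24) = 3.07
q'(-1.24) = -1.14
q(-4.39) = 1.15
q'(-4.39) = 1.75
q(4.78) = 43.23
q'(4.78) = -203.03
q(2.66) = -42.61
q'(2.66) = -47.93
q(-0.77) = 2.33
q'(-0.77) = -2.04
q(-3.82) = 2.07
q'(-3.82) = 1.45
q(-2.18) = 3.49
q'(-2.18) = 0.14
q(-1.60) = 3.37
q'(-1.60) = -0.58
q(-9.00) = -10.34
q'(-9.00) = 2.99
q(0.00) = 0.00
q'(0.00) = -4.17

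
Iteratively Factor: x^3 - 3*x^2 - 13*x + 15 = (x - 1)*(x^2 - 2*x - 15) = (x - 5)*(x - 1)*(x + 3)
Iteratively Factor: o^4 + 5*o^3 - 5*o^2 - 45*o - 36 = (o + 4)*(o^3 + o^2 - 9*o - 9) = (o + 3)*(o + 4)*(o^2 - 2*o - 3) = (o - 3)*(o + 3)*(o + 4)*(o + 1)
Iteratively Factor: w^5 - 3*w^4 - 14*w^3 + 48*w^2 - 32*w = (w - 1)*(w^4 - 2*w^3 - 16*w^2 + 32*w) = w*(w - 1)*(w^3 - 2*w^2 - 16*w + 32) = w*(w - 1)*(w + 4)*(w^2 - 6*w + 8) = w*(w - 2)*(w - 1)*(w + 4)*(w - 4)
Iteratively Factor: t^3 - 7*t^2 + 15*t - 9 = (t - 1)*(t^2 - 6*t + 9) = (t - 3)*(t - 1)*(t - 3)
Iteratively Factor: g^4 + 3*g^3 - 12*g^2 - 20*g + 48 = (g - 2)*(g^3 + 5*g^2 - 2*g - 24) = (g - 2)*(g + 3)*(g^2 + 2*g - 8) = (g - 2)*(g + 3)*(g + 4)*(g - 2)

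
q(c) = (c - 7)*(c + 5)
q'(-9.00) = -20.00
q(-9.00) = 64.00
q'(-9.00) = -20.00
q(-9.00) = 64.00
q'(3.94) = 5.88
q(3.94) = -27.36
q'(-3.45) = -8.90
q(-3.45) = -16.20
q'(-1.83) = -5.66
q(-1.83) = -27.99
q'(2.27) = 2.54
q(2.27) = -34.39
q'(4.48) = 6.96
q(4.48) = -23.89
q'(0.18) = -1.64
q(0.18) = -35.33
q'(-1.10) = -4.20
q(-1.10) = -31.59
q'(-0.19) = -2.38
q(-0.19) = -34.58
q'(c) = 2*c - 2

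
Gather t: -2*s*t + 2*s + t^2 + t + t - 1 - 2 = 2*s + t^2 + t*(2 - 2*s) - 3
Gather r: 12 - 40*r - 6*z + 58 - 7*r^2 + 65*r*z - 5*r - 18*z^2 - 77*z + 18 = -7*r^2 + r*(65*z - 45) - 18*z^2 - 83*z + 88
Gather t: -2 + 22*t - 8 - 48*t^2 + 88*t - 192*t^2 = -240*t^2 + 110*t - 10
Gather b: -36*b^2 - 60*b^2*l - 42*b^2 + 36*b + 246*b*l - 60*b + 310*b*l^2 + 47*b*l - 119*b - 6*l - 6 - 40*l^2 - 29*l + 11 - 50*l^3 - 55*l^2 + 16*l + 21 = b^2*(-60*l - 78) + b*(310*l^2 + 293*l - 143) - 50*l^3 - 95*l^2 - 19*l + 26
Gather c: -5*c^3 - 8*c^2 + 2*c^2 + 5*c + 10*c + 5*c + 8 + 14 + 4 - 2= -5*c^3 - 6*c^2 + 20*c + 24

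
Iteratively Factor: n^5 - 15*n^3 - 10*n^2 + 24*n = (n + 3)*(n^4 - 3*n^3 - 6*n^2 + 8*n) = n*(n + 3)*(n^3 - 3*n^2 - 6*n + 8) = n*(n - 4)*(n + 3)*(n^2 + n - 2) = n*(n - 4)*(n + 2)*(n + 3)*(n - 1)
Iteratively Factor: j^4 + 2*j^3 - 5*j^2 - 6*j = (j - 2)*(j^3 + 4*j^2 + 3*j) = (j - 2)*(j + 3)*(j^2 + j) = j*(j - 2)*(j + 3)*(j + 1)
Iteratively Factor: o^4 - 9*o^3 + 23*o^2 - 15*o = (o - 3)*(o^3 - 6*o^2 + 5*o) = (o - 3)*(o - 1)*(o^2 - 5*o) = (o - 5)*(o - 3)*(o - 1)*(o)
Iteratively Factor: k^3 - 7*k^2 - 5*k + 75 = (k - 5)*(k^2 - 2*k - 15) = (k - 5)*(k + 3)*(k - 5)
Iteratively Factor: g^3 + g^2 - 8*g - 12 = (g + 2)*(g^2 - g - 6) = (g + 2)^2*(g - 3)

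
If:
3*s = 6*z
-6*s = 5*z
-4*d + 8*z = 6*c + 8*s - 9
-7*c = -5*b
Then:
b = 21/10 - 14*d/15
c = 3/2 - 2*d/3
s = 0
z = 0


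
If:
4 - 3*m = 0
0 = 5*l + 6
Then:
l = -6/5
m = 4/3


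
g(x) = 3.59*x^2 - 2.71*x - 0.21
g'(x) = 7.18*x - 2.71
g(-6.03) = 146.67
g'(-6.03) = -46.01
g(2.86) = 21.40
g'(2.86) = 17.82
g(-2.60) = 31.10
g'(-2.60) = -21.38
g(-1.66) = 14.18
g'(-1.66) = -14.63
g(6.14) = 118.49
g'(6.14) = 41.38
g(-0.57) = 2.50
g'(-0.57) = -6.80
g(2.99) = 23.78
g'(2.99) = 18.76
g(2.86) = 21.40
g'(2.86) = 17.82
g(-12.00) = 549.27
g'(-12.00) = -88.87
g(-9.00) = 314.97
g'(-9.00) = -67.33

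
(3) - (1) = 2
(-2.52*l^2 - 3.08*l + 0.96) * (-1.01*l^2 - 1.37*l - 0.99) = 2.5452*l^4 + 6.5632*l^3 + 5.7448*l^2 + 1.734*l - 0.9504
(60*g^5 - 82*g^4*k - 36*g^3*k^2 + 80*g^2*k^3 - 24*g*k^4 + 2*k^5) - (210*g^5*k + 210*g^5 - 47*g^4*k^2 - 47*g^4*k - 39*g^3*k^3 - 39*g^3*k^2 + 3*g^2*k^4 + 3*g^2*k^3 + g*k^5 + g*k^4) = -210*g^5*k - 150*g^5 + 47*g^4*k^2 - 35*g^4*k + 39*g^3*k^3 + 3*g^3*k^2 - 3*g^2*k^4 + 77*g^2*k^3 - g*k^5 - 25*g*k^4 + 2*k^5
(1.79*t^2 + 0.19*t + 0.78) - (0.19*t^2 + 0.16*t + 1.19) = 1.6*t^2 + 0.03*t - 0.41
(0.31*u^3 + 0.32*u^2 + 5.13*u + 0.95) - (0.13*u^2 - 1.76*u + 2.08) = 0.31*u^3 + 0.19*u^2 + 6.89*u - 1.13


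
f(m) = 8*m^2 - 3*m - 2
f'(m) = 16*m - 3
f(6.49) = 315.49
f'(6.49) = 100.84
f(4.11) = 120.81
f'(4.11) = 62.76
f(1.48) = 11.08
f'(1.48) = 20.68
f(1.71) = 16.26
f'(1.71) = 24.36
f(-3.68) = 117.38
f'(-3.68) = -61.88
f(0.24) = -2.26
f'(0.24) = 0.84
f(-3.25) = 92.25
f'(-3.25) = -55.00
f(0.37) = -2.01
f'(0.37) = 2.92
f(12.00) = 1114.00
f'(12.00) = 189.00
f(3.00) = 61.00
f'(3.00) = 45.00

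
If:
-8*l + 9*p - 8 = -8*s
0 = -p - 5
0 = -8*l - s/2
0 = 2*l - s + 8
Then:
No Solution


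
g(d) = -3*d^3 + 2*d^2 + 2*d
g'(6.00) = -298.00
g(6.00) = -564.00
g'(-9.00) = -763.00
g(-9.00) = 2331.00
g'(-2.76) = -77.60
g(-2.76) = 72.79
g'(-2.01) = -42.40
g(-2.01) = 28.42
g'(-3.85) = -146.80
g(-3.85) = 193.14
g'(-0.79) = -6.78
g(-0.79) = 1.15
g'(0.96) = -2.45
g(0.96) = 1.11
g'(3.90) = -119.29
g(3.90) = -139.74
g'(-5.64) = -306.85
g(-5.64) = 590.56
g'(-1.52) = -24.87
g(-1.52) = 12.12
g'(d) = -9*d^2 + 4*d + 2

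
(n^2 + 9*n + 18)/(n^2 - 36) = (n + 3)/(n - 6)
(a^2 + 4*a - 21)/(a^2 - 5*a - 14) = (-a^2 - 4*a + 21)/(-a^2 + 5*a + 14)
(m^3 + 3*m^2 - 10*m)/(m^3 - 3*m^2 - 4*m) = (-m^2 - 3*m + 10)/(-m^2 + 3*m + 4)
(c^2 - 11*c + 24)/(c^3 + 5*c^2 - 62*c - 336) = (c - 3)/(c^2 + 13*c + 42)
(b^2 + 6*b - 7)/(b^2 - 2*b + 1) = (b + 7)/(b - 1)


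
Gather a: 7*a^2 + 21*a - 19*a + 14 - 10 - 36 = 7*a^2 + 2*a - 32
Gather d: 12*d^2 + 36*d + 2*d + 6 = 12*d^2 + 38*d + 6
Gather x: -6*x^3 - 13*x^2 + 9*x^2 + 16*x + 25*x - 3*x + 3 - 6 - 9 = -6*x^3 - 4*x^2 + 38*x - 12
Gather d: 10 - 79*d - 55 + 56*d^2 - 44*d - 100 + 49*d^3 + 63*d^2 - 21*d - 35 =49*d^3 + 119*d^2 - 144*d - 180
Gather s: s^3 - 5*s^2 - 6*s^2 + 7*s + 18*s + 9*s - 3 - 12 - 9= s^3 - 11*s^2 + 34*s - 24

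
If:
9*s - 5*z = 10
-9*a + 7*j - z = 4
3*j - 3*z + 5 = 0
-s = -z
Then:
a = -2/27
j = 5/6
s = 5/2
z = 5/2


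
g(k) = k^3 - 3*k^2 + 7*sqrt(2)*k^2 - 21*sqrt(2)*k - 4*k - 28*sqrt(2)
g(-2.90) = 91.76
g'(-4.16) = -39.19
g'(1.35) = -9.60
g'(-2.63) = -49.24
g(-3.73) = 130.19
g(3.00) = -51.60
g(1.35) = -70.06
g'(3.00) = 34.70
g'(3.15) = 39.54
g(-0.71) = -12.55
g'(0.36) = -28.34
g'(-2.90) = -48.49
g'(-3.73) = -43.43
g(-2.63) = 78.56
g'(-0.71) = -41.98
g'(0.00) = -33.70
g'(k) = 3*k^2 - 6*k + 14*sqrt(2)*k - 21*sqrt(2) - 4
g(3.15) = -46.03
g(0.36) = -50.79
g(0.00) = -39.60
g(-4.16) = 148.00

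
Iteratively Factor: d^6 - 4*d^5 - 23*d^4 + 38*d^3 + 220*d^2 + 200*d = (d)*(d^5 - 4*d^4 - 23*d^3 + 38*d^2 + 220*d + 200) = d*(d + 2)*(d^4 - 6*d^3 - 11*d^2 + 60*d + 100) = d*(d + 2)^2*(d^3 - 8*d^2 + 5*d + 50) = d*(d - 5)*(d + 2)^2*(d^2 - 3*d - 10) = d*(d - 5)*(d + 2)^3*(d - 5)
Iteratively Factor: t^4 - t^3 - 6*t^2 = (t - 3)*(t^3 + 2*t^2) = (t - 3)*(t + 2)*(t^2) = t*(t - 3)*(t + 2)*(t)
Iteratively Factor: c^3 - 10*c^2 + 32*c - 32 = (c - 4)*(c^2 - 6*c + 8) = (c - 4)*(c - 2)*(c - 4)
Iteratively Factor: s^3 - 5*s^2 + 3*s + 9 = (s + 1)*(s^2 - 6*s + 9) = (s - 3)*(s + 1)*(s - 3)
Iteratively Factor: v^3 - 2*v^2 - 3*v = (v)*(v^2 - 2*v - 3) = v*(v + 1)*(v - 3)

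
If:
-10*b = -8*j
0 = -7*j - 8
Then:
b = -32/35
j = -8/7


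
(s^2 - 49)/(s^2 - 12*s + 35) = (s + 7)/(s - 5)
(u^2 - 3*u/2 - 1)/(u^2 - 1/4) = 2*(u - 2)/(2*u - 1)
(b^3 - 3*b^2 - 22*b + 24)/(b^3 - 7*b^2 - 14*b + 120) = (b - 1)/(b - 5)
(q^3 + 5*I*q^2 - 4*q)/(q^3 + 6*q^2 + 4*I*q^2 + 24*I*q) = (q + I)/(q + 6)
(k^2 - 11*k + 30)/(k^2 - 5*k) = (k - 6)/k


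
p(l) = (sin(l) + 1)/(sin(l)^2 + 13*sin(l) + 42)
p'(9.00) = -0.01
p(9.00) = 0.03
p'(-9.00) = -0.02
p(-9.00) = 0.02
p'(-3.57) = -0.01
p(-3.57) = 0.03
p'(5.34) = 0.02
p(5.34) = 0.01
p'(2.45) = -0.01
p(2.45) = 0.03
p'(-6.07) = 0.01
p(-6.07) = 0.03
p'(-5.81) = 0.01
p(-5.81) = 0.03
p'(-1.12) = 0.01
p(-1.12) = 0.00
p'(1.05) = 0.00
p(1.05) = 0.03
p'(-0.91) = 0.02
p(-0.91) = 0.01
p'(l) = (-2*sin(l)*cos(l) - 13*cos(l))*(sin(l) + 1)/(sin(l)^2 + 13*sin(l) + 42)^2 + cos(l)/(sin(l)^2 + 13*sin(l) + 42)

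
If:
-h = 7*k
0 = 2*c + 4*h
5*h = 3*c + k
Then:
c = 0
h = 0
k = 0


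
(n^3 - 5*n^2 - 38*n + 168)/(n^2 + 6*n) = n - 11 + 28/n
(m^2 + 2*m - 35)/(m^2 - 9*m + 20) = (m + 7)/(m - 4)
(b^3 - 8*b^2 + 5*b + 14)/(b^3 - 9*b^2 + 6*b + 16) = (b - 7)/(b - 8)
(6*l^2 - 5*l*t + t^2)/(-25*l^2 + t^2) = (-6*l^2 + 5*l*t - t^2)/(25*l^2 - t^2)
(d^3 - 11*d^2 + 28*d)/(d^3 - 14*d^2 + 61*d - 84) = d/(d - 3)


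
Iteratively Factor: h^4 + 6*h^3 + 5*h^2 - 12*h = (h - 1)*(h^3 + 7*h^2 + 12*h) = (h - 1)*(h + 3)*(h^2 + 4*h) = (h - 1)*(h + 3)*(h + 4)*(h)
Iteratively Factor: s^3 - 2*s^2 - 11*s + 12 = (s - 4)*(s^2 + 2*s - 3) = (s - 4)*(s - 1)*(s + 3)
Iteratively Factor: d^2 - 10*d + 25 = (d - 5)*(d - 5)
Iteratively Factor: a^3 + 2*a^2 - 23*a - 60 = (a - 5)*(a^2 + 7*a + 12) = (a - 5)*(a + 4)*(a + 3)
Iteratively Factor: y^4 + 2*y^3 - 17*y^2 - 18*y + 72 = (y - 3)*(y^3 + 5*y^2 - 2*y - 24) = (y - 3)*(y - 2)*(y^2 + 7*y + 12) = (y - 3)*(y - 2)*(y + 4)*(y + 3)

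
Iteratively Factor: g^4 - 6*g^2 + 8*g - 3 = (g - 1)*(g^3 + g^2 - 5*g + 3) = (g - 1)^2*(g^2 + 2*g - 3) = (g - 1)^3*(g + 3)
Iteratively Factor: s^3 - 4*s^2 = (s - 4)*(s^2) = s*(s - 4)*(s)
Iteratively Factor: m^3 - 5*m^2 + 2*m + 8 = (m - 4)*(m^2 - m - 2) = (m - 4)*(m - 2)*(m + 1)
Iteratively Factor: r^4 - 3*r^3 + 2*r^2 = (r)*(r^3 - 3*r^2 + 2*r) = r*(r - 1)*(r^2 - 2*r) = r^2*(r - 1)*(r - 2)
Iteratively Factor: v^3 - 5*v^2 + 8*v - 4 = (v - 2)*(v^2 - 3*v + 2) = (v - 2)^2*(v - 1)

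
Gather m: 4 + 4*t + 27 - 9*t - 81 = -5*t - 50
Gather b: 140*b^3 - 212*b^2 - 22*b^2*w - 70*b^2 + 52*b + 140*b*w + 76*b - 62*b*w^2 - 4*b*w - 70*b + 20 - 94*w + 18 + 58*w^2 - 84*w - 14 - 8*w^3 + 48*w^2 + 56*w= 140*b^3 + b^2*(-22*w - 282) + b*(-62*w^2 + 136*w + 58) - 8*w^3 + 106*w^2 - 122*w + 24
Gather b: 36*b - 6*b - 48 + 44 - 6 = 30*b - 10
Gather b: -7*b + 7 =7 - 7*b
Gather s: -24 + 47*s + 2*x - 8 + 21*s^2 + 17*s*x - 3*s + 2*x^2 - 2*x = 21*s^2 + s*(17*x + 44) + 2*x^2 - 32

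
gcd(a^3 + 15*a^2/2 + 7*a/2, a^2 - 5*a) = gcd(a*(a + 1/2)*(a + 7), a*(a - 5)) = a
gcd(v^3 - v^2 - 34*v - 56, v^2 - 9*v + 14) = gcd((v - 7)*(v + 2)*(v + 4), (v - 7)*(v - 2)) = v - 7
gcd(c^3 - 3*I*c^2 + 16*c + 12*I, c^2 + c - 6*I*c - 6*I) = c - 6*I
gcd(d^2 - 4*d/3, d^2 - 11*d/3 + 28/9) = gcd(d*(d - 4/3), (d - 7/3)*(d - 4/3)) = d - 4/3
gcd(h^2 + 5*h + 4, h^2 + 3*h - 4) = h + 4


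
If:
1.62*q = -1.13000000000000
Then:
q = -0.70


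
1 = 1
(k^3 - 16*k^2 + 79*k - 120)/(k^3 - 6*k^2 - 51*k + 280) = (k - 3)/(k + 7)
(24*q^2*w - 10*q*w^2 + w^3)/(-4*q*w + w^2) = -6*q + w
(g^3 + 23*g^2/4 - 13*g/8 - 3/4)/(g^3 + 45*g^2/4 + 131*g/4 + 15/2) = (g - 1/2)/(g + 5)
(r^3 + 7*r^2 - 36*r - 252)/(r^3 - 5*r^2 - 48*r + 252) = (r + 6)/(r - 6)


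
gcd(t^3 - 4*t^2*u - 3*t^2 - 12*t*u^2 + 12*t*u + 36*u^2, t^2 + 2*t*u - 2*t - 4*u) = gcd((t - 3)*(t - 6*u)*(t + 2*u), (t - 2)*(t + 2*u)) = t + 2*u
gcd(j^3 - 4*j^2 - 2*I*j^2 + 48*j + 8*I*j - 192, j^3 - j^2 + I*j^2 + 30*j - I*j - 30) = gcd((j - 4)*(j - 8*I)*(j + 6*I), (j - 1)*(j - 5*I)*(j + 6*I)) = j + 6*I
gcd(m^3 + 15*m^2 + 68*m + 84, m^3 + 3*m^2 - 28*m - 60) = m^2 + 8*m + 12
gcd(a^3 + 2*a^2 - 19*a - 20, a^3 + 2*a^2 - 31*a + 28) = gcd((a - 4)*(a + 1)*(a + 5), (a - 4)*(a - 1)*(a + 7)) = a - 4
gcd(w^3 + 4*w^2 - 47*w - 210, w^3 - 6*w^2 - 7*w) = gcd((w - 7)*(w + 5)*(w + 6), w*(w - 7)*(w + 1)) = w - 7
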